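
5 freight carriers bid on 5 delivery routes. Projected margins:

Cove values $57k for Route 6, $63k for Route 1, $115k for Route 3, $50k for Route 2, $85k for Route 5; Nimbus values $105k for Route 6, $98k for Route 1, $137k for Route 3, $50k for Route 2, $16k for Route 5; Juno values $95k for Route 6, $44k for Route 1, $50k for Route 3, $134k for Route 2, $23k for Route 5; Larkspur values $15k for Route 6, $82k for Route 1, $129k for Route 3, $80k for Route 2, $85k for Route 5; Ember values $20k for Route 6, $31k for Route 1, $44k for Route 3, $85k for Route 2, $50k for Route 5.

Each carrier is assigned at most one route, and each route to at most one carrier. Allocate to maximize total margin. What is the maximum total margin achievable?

Optimal: Cove→Route 5 ($85k), Nimbus→Route 1 ($98k), Juno→Route 6 ($95k), Larkspur→Route 3 ($129k), Ember→Route 2 ($85k) — total 85+98+95+129+85 = $492k.
Next-best assignment: Cove→Route 3, Nimbus→Route 6, Juno→Route 2, Larkspur→Route 1, Ember→Route 5 = $486k.

Maximum total: $492k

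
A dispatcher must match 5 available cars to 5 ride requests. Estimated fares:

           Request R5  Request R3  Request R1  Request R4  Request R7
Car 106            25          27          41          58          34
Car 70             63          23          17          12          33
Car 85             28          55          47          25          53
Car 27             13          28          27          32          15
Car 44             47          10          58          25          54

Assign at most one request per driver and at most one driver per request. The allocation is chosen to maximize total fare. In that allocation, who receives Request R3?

Optimal: Car 106→Request R4 ($58), Car 70→Request R5 ($63), Car 85→Request R7 ($53), Car 27→Request R3 ($28), Car 44→Request R1 ($58) — total 58+63+53+28+58 = $260.
Row-greedy (each driver in turn takes its best remaining request) gives $257, worse by 3.
Next-best assignment: Car 106→Request R4, Car 70→Request R5, Car 85→Request R3, Car 27→Request R1, Car 44→Request R7 = $257.
Checked against all permutations: $260 is optimal.
Car 27's own top request is Request R4 ($32), but forcing Car 27→Request R4 and reassigning the rest optimally gives only $245 — worse by 15.

Car 27 receives Request R3.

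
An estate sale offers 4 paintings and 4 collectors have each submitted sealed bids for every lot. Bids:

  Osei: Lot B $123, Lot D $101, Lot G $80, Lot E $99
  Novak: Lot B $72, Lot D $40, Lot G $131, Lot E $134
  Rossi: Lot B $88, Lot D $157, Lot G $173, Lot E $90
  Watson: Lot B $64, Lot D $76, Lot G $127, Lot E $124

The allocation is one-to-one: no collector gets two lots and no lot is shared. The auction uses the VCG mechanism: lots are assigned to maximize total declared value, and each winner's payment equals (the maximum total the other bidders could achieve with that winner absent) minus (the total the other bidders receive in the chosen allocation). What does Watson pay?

Efficient allocation: Osei→Lot B ($123), Novak→Lot E ($134), Rossi→Lot D ($157), Watson→Lot G ($127); total welfare W = $541.
Watson receives Lot G at value $127, so the others get W − 127 = $414.
Without Watson: best allocation of the remaining 3 bidders over all 4 lots is Osei→Lot B ($123), Novak→Lot E ($134), Rossi→Lot G ($173), total $430.
VCG payment = (others' best without Watson) − (others' welfare with Watson) = 430 − 414 = $16.

Watson pays $16.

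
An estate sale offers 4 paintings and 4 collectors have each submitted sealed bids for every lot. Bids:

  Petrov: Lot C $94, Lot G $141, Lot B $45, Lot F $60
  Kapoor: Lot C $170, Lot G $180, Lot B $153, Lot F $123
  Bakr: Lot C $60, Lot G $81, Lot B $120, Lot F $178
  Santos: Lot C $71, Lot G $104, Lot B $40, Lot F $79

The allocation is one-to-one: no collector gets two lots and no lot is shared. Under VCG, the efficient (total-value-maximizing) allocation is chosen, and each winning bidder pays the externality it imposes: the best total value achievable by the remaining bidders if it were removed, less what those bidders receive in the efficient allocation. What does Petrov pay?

Petrov pays $50.

Efficient allocation: Petrov→Lot G ($141), Kapoor→Lot B ($153), Bakr→Lot F ($178), Santos→Lot C ($71); total welfare W = $543.
Petrov receives Lot G at value $141, so the others get W − 141 = $402.
Without Petrov: best allocation of the remaining 3 bidders over all 4 lots is Kapoor→Lot C ($170), Bakr→Lot F ($178), Santos→Lot G ($104), total $452.
VCG payment = (others' best without Petrov) − (others' welfare with Petrov) = 452 − 402 = $50.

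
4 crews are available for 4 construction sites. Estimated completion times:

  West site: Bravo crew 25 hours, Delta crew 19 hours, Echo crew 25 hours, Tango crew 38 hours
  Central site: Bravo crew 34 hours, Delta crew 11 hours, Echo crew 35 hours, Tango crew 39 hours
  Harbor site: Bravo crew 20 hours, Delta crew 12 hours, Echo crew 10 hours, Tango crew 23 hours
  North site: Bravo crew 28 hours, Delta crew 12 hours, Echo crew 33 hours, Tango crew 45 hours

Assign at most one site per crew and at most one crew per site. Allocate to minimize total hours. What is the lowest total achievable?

Optimal: Bravo crew→West site (25 hours), Delta crew→North site (12 hours), Echo crew→Harbor site (10 hours), Tango crew→Central site (39 hours) — total 25+12+10+39 = 86 hours.
Row-greedy (each crew in turn takes its cheapest remaining site) gives 101 hours, worse by 15.
Every other assignment is strictly worse.

Minimum total: 86 hours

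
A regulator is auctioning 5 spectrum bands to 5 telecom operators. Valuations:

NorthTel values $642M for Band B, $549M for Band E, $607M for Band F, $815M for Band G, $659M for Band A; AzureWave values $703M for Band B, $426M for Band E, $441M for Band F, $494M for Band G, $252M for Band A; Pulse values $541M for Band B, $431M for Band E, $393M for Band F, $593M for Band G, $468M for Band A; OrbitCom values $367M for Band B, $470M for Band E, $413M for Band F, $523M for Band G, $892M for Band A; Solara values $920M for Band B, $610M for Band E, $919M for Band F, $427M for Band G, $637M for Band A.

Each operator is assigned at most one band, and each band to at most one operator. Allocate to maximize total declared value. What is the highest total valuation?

Treat this as an assignment problem: match each operator to one band.
Optimal: NorthTel→Band G ($815M), AzureWave→Band B ($703M), Pulse→Band E ($431M), OrbitCom→Band A ($892M), Solara→Band F ($919M) — total 815+703+431+892+919 = $3760M.
Swapping AzureWave↔NorthTel (AzureWave→Band G $494M, NorthTel→Band B $642M) loses 382.

Max total: $3760M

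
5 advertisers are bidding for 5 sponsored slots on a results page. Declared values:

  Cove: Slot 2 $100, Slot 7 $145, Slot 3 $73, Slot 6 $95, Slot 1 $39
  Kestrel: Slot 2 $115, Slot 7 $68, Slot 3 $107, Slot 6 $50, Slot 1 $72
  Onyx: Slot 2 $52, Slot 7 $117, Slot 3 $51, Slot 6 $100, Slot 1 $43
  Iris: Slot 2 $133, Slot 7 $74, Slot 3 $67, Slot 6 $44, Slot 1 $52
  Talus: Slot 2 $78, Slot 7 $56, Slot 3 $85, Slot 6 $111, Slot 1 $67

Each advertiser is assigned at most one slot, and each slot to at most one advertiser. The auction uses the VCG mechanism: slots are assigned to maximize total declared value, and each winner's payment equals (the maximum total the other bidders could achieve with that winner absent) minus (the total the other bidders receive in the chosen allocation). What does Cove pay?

Cove pays $61.

Efficient allocation: Cove→Slot 7 ($145), Kestrel→Slot 3 ($107), Onyx→Slot 6 ($100), Iris→Slot 2 ($133), Talus→Slot 1 ($67); total welfare W = $552.
Cove receives Slot 7 at value $145, so the others get W − 145 = $407.
Without Cove: best allocation of the remaining 4 bidders over all 5 slots is Kestrel→Slot 3 ($107), Onyx→Slot 7 ($117), Iris→Slot 2 ($133), Talus→Slot 6 ($111), total $468.
VCG payment = (others' best without Cove) − (others' welfare with Cove) = 468 − 407 = $61.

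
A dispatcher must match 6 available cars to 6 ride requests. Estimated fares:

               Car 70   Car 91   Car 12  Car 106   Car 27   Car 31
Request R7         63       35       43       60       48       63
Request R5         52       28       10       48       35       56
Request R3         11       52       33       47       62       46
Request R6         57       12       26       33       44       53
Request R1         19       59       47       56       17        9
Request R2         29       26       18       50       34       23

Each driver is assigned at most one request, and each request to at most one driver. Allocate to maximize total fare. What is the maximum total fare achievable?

Optimal: Car 70→Request R6 ($57), Car 91→Request R1 ($59), Car 12→Request R7 ($43), Car 106→Request R2 ($50), Car 27→Request R3 ($62), Car 31→Request R5 ($56) — total 57+59+43+50+62+56 = $327.
Max-entry greedy (repeatedly take the single best remaining cell) gives $316, worse by 11.

Max total: $327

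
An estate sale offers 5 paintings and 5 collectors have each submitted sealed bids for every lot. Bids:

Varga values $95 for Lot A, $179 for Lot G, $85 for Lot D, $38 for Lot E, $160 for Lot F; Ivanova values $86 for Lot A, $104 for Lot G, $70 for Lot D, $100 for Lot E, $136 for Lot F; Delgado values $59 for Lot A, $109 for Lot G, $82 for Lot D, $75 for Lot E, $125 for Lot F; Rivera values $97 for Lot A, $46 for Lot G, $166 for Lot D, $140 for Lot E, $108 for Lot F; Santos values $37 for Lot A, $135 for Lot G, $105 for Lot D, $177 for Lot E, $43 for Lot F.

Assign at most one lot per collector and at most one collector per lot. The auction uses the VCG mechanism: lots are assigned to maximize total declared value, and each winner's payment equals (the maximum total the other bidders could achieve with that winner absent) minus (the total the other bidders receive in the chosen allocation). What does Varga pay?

Efficient allocation: Varga→Lot G ($179), Ivanova→Lot A ($86), Delgado→Lot F ($125), Rivera→Lot D ($166), Santos→Lot E ($177); total welfare W = $733.
Varga receives Lot G at value $179, so the others get W − 179 = $554.
Without Varga: best allocation of the remaining 4 bidders over all 5 lots is Ivanova→Lot F ($136), Delgado→Lot G ($109), Rivera→Lot D ($166), Santos→Lot E ($177), total $588.
VCG payment = (others' best without Varga) − (others' welfare with Varga) = 588 − 554 = $34.

Varga pays $34.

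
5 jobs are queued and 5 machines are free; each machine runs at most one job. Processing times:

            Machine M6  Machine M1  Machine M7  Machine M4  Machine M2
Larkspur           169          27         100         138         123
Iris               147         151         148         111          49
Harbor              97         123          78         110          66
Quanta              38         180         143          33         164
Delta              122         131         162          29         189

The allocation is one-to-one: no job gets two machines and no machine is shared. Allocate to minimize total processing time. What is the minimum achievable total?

Min total: 221 min

Treat this as an assignment problem: match each job to one machine.
Optimal: Larkspur→Machine M1 (27 min), Iris→Machine M2 (49 min), Harbor→Machine M7 (78 min), Quanta→Machine M6 (38 min), Delta→Machine M4 (29 min) — total 27+49+78+38+29 = 221 min.
Row-greedy (each job in turn takes its cheapest remaining machine) gives 309 min, worse by 88.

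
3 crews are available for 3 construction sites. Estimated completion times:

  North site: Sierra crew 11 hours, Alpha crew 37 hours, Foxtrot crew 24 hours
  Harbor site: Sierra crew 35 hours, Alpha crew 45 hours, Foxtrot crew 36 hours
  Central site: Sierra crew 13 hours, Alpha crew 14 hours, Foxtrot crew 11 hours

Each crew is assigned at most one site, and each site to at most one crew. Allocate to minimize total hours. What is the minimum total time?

Optimal: Sierra crew→North site (11 hours), Alpha crew→Central site (14 hours), Foxtrot crew→Harbor site (36 hours) — total 11+14+36 = 61 hours.
Min-entry greedy (repeatedly take the single cheapest remaining cell) gives 67 hours, worse by 6.
Next-best assignment: Sierra crew→North site, Alpha crew→Harbor site, Foxtrot crew→Central site = 67 hours.
No other one-to-one assignment undercuts 61 hours.

Minimum total: 61 hours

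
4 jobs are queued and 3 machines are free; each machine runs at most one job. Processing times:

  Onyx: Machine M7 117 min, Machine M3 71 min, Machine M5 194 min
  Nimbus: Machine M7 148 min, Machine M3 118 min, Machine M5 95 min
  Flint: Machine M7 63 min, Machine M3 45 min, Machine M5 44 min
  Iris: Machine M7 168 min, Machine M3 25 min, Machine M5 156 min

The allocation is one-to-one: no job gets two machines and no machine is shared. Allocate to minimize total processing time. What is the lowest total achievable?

This is the linear assignment problem.
Optimal: Flint→Machine M7 (63 min), Iris→Machine M3 (25 min), Nimbus→Machine M5 (95 min) — total 63+25+95 = 183 min.
Min-entry greedy (repeatedly take the single cheapest remaining cell) gives 186 min, worse by 3.
Swapping Nimbus↔Flint (Nimbus→Machine M7 148 min, Flint→Machine M5 44 min) adds 34.

Min total: 183 min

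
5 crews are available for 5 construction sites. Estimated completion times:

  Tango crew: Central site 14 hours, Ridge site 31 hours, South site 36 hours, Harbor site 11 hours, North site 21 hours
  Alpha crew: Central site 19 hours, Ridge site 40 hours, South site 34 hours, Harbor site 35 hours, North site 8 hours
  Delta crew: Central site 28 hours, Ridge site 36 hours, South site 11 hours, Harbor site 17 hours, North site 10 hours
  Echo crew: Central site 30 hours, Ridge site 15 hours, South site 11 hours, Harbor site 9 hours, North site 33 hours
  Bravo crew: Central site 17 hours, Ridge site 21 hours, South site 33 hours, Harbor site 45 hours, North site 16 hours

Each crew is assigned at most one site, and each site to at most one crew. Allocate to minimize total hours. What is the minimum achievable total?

Optimal: Tango crew→Harbor site (11 hours), Alpha crew→North site (8 hours), Delta crew→South site (11 hours), Echo crew→Ridge site (15 hours), Bravo crew→Central site (17 hours) — total 11+8+11+15+17 = 62 hours.
Column-greedy (each site in turn goes to its cheapest remaining crew) gives 91 hours, worse by 29.
Next-best assignment: Tango crew→Central site, Alpha crew→North site, Delta crew→South site, Echo crew→Harbor site, Bravo crew→Ridge site = 63 hours.
Swapping Bravo crew↔Alpha crew (Bravo crew→North site 16 hours, Alpha crew→Central site 19 hours) adds 10.

Min total: 62 hours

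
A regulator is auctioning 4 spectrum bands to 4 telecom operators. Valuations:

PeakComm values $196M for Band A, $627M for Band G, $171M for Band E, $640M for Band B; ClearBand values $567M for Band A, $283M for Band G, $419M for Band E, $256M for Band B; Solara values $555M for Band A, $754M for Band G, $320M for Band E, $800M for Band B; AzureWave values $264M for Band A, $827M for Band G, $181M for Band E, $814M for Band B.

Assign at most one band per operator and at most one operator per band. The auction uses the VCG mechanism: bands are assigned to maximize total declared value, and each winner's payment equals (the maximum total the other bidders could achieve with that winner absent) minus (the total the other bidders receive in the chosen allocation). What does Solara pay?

Efficient allocation: PeakComm→Band B ($640M), ClearBand→Band E ($419M), Solara→Band A ($555M), AzureWave→Band G ($827M); total welfare W = $2441M.
Solara receives Band A at value $555M, so the others get W − 555 = $1886M.
Without Solara: best allocation of the remaining 3 bidders over all 4 bands is PeakComm→Band B ($640M), ClearBand→Band A ($567M), AzureWave→Band G ($827M), total $2034M.
VCG payment = (others' best without Solara) − (others' welfare with Solara) = 2034 − 1886 = $148M.

Solara pays $148M.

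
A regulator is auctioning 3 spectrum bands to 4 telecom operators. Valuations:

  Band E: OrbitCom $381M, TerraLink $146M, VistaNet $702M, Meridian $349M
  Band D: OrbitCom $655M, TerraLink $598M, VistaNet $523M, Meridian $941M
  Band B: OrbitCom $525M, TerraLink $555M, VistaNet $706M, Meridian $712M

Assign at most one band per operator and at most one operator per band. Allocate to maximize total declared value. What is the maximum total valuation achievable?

Maximum total: $2198M

Optimal: VistaNet→Band E ($702M), Meridian→Band D ($941M), TerraLink→Band B ($555M) — total 702+941+555 = $2198M.
Row-greedy (each operator in turn takes its best remaining band) gives $1912M, worse by 286.
Next-best assignment: VistaNet→Band E, Meridian→Band D, OrbitCom→Band B = $2168M.
No other one-to-one assignment exceeds $2198M.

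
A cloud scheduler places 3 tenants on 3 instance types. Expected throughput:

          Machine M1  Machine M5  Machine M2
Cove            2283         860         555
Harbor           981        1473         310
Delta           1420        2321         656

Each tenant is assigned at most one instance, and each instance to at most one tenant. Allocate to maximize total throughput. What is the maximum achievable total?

Optimal: Cove→Machine M1 (2283 ops/s), Harbor→Machine M2 (310 ops/s), Delta→Machine M5 (2321 ops/s) — total 2283+310+2321 = 4914 ops/s.
Row-greedy (each tenant in turn takes its best remaining instance) gives 4412 ops/s, worse by 502.
No other one-to-one assignment exceeds 4914 ops/s.

Maximum total: 4914 ops/s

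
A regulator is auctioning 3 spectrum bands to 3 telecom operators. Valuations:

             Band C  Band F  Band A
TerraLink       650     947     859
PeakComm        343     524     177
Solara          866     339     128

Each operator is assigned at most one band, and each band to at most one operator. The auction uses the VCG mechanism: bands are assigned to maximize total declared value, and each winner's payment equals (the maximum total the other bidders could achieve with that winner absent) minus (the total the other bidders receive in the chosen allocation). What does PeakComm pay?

Efficient allocation: TerraLink→Band A ($859M), PeakComm→Band F ($524M), Solara→Band C ($866M); total welfare W = $2249M.
PeakComm receives Band F at value $524M, so the others get W − 524 = $1725M.
Without PeakComm: best allocation of the remaining 2 bidders over all 3 bands is TerraLink→Band F ($947M), Solara→Band C ($866M), total $1813M.
VCG payment = (others' best without PeakComm) − (others' welfare with PeakComm) = 1813 − 1725 = $88M.

PeakComm pays $88M.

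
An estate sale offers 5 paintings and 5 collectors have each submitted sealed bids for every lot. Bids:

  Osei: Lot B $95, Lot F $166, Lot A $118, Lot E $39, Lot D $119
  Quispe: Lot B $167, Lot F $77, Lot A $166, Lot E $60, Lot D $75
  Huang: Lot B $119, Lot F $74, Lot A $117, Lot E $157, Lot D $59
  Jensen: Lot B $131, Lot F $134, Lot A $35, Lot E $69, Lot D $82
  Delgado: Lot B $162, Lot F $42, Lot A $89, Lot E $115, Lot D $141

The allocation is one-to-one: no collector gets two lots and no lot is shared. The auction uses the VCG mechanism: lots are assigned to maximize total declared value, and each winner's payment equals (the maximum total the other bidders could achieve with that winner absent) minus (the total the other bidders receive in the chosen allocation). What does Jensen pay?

Efficient allocation: Osei→Lot F ($166), Quispe→Lot A ($166), Huang→Lot E ($157), Jensen→Lot B ($131), Delgado→Lot D ($141); total welfare W = $761.
Jensen receives Lot B at value $131, so the others get W − 131 = $630.
Without Jensen: best allocation of the remaining 4 bidders over all 5 lots is Osei→Lot F ($166), Quispe→Lot A ($166), Huang→Lot E ($157), Delgado→Lot B ($162), total $651.
VCG payment = (others' best without Jensen) − (others' welfare with Jensen) = 651 − 630 = $21.

Jensen pays $21.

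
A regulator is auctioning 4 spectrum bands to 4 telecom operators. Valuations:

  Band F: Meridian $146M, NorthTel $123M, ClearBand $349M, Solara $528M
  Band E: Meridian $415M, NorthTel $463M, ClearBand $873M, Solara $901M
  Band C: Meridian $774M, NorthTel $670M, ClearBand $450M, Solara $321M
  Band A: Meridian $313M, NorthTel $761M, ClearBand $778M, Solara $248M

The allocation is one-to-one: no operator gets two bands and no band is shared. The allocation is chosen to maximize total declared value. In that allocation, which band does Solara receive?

Optimal: Meridian→Band C ($774M), NorthTel→Band A ($761M), ClearBand→Band E ($873M), Solara→Band F ($528M) — total 774+761+873+528 = $2936M.
Max-entry greedy (repeatedly take the single best remaining cell) gives $2576M, worse by 360.
Solara's own top band is Band E ($901M), but forcing Solara→Band E and reassigning the rest optimally gives only $2785M — worse by 151.

Solara receives Band F.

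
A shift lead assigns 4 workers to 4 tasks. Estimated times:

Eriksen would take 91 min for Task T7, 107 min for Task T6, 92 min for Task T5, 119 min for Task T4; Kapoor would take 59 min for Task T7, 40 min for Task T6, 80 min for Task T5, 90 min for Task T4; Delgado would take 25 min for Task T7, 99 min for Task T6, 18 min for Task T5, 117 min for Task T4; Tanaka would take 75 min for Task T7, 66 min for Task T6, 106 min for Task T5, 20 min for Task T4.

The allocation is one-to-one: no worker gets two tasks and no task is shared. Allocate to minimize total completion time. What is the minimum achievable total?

Min total: 169 min

This is a one-to-one assignment (minimum-cost bipartite matching).
Optimal: Eriksen→Task T7 (91 min), Kapoor→Task T6 (40 min), Delgado→Task T5 (18 min), Tanaka→Task T4 (20 min) — total 91+40+18+20 = 169 min.
Column-greedy (each task in turn goes to its cheapest remaining worker) gives 177 min, worse by 8.
Swapping Delgado↔Eriksen (Delgado→Task T7 25 min, Eriksen→Task T5 92 min) adds 8.
No other one-to-one assignment undercuts 169 min.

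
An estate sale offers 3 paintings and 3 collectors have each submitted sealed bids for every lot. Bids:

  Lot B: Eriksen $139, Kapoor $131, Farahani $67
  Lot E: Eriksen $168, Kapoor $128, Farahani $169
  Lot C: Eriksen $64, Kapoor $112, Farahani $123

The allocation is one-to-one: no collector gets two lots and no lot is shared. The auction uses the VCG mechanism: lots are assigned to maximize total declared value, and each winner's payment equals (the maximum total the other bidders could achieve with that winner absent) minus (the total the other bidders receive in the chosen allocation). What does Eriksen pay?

Eriksen pays $46.

Efficient allocation: Eriksen→Lot E ($168), Kapoor→Lot B ($131), Farahani→Lot C ($123); total welfare W = $422.
Eriksen receives Lot E at value $168, so the others get W − 168 = $254.
Without Eriksen: best allocation of the remaining 2 bidders over all 3 lots is Kapoor→Lot B ($131), Farahani→Lot E ($169), total $300.
VCG payment = (others' best without Eriksen) − (others' welfare with Eriksen) = 300 − 254 = $46.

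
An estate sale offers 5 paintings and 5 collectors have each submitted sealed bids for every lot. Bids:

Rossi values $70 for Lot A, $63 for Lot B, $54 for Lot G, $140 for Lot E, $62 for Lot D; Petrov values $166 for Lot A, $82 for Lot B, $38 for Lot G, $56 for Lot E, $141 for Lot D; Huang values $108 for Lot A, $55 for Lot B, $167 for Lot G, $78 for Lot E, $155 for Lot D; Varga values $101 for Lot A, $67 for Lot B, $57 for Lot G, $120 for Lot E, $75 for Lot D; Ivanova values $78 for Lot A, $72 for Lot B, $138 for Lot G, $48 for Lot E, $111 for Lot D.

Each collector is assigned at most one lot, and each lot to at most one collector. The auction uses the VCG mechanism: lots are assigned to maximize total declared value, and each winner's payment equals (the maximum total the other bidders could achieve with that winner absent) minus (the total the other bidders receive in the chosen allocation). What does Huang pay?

Efficient allocation: Rossi→Lot E ($140), Petrov→Lot A ($166), Huang→Lot D ($155), Varga→Lot B ($67), Ivanova→Lot G ($138); total welfare W = $666.
Huang receives Lot D at value $155, so the others get W − 155 = $511.
Without Huang: best allocation of the remaining 4 bidders over all 5 lots is Rossi→Lot E ($140), Petrov→Lot D ($141), Varga→Lot A ($101), Ivanova→Lot G ($138), total $520.
VCG payment = (others' best without Huang) − (others' welfare with Huang) = 520 − 511 = $9.

Huang pays $9.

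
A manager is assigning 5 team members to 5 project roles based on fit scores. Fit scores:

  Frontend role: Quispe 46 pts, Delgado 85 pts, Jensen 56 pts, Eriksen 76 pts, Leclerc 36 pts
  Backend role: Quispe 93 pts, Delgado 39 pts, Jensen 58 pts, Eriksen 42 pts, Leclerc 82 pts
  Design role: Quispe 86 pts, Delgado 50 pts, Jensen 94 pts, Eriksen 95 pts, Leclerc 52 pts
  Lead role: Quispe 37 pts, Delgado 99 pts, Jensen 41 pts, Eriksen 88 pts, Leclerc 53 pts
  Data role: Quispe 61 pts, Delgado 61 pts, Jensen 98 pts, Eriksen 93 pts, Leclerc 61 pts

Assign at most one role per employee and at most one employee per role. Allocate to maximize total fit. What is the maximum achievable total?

Max total: 441 pts

Optimal: Quispe→Design role (86 pts), Delgado→Lead role (99 pts), Jensen→Data role (98 pts), Eriksen→Frontend role (76 pts), Leclerc→Backend role (82 pts) — total 86+99+98+76+82 = 441 pts.
Max-entry greedy (repeatedly take the single best remaining cell) gives 421 pts, worse by 20.
Next-best assignment: Quispe→Design role, Delgado→Frontend role, Jensen→Data role, Eriksen→Lead role, Leclerc→Backend role = 439 pts.
Swapping Jensen↔Eriksen (Jensen→Frontend role 56 pts, Eriksen→Data role 93 pts) loses 25.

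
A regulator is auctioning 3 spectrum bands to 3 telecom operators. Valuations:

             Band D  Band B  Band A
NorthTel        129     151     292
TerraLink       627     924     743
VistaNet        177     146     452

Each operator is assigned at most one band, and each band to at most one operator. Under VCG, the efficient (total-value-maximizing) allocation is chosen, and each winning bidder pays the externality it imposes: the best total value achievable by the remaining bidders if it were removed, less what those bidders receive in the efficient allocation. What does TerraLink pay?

Efficient allocation: NorthTel→Band D ($129M), TerraLink→Band B ($924M), VistaNet→Band A ($452M); total welfare W = $1505M.
TerraLink receives Band B at value $924M, so the others get W − 924 = $581M.
Without TerraLink: best allocation of the remaining 2 bidders over all 3 bands is NorthTel→Band B ($151M), VistaNet→Band A ($452M), total $603M.
VCG payment = (others' best without TerraLink) − (others' welfare with TerraLink) = 603 − 581 = $22M.

TerraLink pays $22M.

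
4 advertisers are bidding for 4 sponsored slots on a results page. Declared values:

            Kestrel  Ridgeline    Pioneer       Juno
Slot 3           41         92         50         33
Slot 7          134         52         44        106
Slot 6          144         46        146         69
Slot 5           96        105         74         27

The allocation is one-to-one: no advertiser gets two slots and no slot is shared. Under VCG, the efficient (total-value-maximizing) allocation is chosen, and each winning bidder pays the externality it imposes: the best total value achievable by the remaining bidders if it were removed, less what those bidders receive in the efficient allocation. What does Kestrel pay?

Kestrel pays $13.

Efficient allocation: Kestrel→Slot 5 ($96), Ridgeline→Slot 3 ($92), Pioneer→Slot 6 ($146), Juno→Slot 7 ($106); total welfare W = $440.
Kestrel receives Slot 5 at value $96, so the others get W − 96 = $344.
Without Kestrel: best allocation of the remaining 3 bidders over all 4 slots is Ridgeline→Slot 5 ($105), Pioneer→Slot 6 ($146), Juno→Slot 7 ($106), total $357.
VCG payment = (others' best without Kestrel) − (others' welfare with Kestrel) = 357 − 344 = $13.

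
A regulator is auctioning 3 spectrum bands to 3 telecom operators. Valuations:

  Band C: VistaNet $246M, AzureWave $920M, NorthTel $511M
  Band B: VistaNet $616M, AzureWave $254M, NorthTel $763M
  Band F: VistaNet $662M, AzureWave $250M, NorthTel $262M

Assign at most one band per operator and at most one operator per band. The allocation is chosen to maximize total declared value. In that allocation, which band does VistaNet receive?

This is a one-to-one assignment (maximum-weight bipartite matching).
Optimal: VistaNet→Band F ($662M), AzureWave→Band C ($920M), NorthTel→Band B ($763M) — total 662+920+763 = $2345M.
Swapping VistaNet↔AzureWave (VistaNet→Band C $246M, AzureWave→Band F $250M) loses 1086.
No other one-to-one assignment exceeds $2345M.

VistaNet receives Band F.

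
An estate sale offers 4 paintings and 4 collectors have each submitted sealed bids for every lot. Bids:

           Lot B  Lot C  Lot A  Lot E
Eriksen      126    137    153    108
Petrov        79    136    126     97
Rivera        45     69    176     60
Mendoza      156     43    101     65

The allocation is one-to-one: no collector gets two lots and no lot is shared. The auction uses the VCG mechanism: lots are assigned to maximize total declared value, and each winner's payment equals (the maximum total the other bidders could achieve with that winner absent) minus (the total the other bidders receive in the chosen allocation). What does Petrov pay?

Petrov pays $29.

Efficient allocation: Eriksen→Lot E ($108), Petrov→Lot C ($136), Rivera→Lot A ($176), Mendoza→Lot B ($156); total welfare W = $576.
Petrov receives Lot C at value $136, so the others get W − 136 = $440.
Without Petrov: best allocation of the remaining 3 bidders over all 4 lots is Eriksen→Lot C ($137), Rivera→Lot A ($176), Mendoza→Lot B ($156), total $469.
VCG payment = (others' best without Petrov) − (others' welfare with Petrov) = 469 − 440 = $29.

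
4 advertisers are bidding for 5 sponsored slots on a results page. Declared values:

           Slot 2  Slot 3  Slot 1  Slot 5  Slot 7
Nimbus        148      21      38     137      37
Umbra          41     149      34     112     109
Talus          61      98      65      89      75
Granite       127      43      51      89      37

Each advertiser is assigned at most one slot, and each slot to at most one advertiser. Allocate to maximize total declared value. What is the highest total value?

This is a one-to-one assignment (maximum-weight bipartite matching).
Optimal: Nimbus→Slot 5 ($137), Umbra→Slot 3 ($149), Talus→Slot 7 ($75), Granite→Slot 2 ($127) — total 137+149+75+127 = $488.
Column-greedy (each slot in turn goes to its best remaining advertiser) gives $451, worse by 37.
Swapping Nimbus↔Granite (Nimbus→Slot 2 $148, Granite→Slot 5 $89) loses 27.

Max total: $488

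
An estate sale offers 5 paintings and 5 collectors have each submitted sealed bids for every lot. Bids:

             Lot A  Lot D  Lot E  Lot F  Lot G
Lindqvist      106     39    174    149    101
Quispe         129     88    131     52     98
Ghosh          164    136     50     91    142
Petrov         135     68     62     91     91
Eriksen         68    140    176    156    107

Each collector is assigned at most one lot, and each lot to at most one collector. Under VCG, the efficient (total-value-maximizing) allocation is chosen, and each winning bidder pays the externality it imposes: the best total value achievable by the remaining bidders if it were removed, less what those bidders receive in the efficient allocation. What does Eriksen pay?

Eriksen pays $14.

Efficient allocation: Lindqvist→Lot E ($174), Quispe→Lot G ($98), Ghosh→Lot D ($136), Petrov→Lot A ($135), Eriksen→Lot F ($156); total welfare W = $699.
Eriksen receives Lot F at value $156, so the others get W − 156 = $543.
Without Eriksen: best allocation of the remaining 4 bidders over all 5 lots is Lindqvist→Lot F ($149), Quispe→Lot E ($131), Ghosh→Lot G ($142), Petrov→Lot A ($135), total $557.
VCG payment = (others' best without Eriksen) − (others' welfare with Eriksen) = 557 − 543 = $14.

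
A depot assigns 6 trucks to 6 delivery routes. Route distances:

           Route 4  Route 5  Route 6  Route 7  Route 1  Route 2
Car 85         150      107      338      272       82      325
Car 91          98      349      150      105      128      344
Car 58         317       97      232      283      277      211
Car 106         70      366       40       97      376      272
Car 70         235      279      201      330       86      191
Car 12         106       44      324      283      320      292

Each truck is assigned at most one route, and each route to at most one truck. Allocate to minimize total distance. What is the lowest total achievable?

Optimal: Car 85→Route 1 (82 km), Car 91→Route 7 (105 km), Car 58→Route 5 (97 km), Car 106→Route 6 (40 km), Car 70→Route 2 (191 km), Car 12→Route 4 (106 km) — total 82+105+97+40+191+106 = 621 km.

Min total: 621 km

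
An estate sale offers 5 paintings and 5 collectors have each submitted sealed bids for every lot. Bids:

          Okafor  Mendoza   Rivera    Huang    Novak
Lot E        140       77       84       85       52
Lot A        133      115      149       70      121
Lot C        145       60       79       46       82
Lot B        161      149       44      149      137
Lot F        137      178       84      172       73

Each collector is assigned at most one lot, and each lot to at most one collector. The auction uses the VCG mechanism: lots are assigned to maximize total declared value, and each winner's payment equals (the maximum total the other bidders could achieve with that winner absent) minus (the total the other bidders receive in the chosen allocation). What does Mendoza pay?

Mendoza pays $83.

Efficient allocation: Okafor→Lot E ($140), Mendoza→Lot F ($178), Rivera→Lot A ($149), Huang→Lot B ($149), Novak→Lot C ($82); total welfare W = $698.
Mendoza receives Lot F at value $178, so the others get W − 178 = $520.
Without Mendoza: best allocation of the remaining 4 bidders over all 5 lots is Okafor→Lot C ($145), Rivera→Lot A ($149), Huang→Lot F ($172), Novak→Lot B ($137), total $603.
VCG payment = (others' best without Mendoza) − (others' welfare with Mendoza) = 603 − 520 = $83.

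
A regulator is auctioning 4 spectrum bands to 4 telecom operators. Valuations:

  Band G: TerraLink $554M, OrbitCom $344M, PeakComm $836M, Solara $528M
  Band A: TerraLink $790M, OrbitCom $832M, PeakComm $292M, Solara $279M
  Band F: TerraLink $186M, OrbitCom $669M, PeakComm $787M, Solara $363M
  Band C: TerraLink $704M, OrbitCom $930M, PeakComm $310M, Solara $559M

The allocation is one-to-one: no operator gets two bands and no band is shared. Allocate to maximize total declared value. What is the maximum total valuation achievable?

Maximum total: $3035M

This is a one-to-one assignment (maximum-weight bipartite matching).
Optimal: TerraLink→Band A ($790M), OrbitCom→Band C ($930M), PeakComm→Band F ($787M), Solara→Band G ($528M) — total 790+930+787+528 = $3035M.
Max-entry greedy (repeatedly take the single best remaining cell) gives $2919M, worse by 116.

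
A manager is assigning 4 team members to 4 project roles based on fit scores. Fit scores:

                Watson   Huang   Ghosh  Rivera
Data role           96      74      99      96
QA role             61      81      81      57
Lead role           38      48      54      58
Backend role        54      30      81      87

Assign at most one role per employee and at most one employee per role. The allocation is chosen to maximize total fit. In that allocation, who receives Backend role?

Optimal: Watson→Data role (96 pts), Huang→QA role (81 pts), Ghosh→Lead role (54 pts), Rivera→Backend role (87 pts) — total 96+81+54+87 = 318 pts.
Next-best assignment: Watson→Data role, Huang→QA role, Ghosh→Backend role, Rivera→Lead role = 316 pts.
Swapping Ghosh↔Rivera (Ghosh→Backend role 81 pts, Rivera→Lead role 58 pts) loses 2.
Every other assignment is strictly worse.
Rivera's own top role is Data role (96 pts), but forcing Rivera→Data role and reassigning the rest optimally gives only 296 pts — worse by 22.

Rivera receives Backend role.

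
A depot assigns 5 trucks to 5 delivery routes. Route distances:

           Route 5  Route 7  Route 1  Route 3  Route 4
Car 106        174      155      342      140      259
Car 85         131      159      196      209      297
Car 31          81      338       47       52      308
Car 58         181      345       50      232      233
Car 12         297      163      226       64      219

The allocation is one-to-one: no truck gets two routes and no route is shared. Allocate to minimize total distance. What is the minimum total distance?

Min total: 607 km

Optimal: Car 106→Route 7 (155 km), Car 85→Route 5 (131 km), Car 31→Route 3 (52 km), Car 58→Route 1 (50 km), Car 12→Route 4 (219 km) — total 155+131+52+50+219 = 607 km.
Row-greedy (each truck in turn takes its cheapest remaining route) gives 714 km, worse by 107.
Swapping Car 58↔Car 31 (Car 58→Route 3 232 km, Car 31→Route 1 47 km) adds 177.
Every other assignment is strictly worse.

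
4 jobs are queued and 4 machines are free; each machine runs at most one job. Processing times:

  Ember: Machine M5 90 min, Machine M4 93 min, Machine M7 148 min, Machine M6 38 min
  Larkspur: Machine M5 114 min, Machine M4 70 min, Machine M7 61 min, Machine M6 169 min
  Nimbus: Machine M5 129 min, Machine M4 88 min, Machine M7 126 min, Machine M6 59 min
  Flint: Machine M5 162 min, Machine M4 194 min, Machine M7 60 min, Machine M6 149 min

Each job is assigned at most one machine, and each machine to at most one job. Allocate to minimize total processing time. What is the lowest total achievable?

Minimum total: 279 min

Optimal: Ember→Machine M5 (90 min), Larkspur→Machine M4 (70 min), Nimbus→Machine M6 (59 min), Flint→Machine M7 (60 min) — total 90+70+59+60 = 279 min.
Row-greedy (each job in turn takes its cheapest remaining machine) gives 349 min, worse by 70.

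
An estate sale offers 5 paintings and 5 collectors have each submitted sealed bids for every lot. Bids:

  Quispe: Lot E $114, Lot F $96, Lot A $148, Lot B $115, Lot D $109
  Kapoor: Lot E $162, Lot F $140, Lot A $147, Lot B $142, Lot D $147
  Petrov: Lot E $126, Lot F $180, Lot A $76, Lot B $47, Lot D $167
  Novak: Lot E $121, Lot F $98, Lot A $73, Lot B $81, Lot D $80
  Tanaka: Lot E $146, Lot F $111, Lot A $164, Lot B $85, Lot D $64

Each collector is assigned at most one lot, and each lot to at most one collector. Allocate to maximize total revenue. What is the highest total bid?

Optimal: Quispe→Lot B ($115), Kapoor→Lot D ($147), Petrov→Lot F ($180), Novak→Lot E ($121), Tanaka→Lot A ($164) — total 115+147+180+121+164 = $727.
Max-entry greedy (repeatedly take the single best remaining cell) gives $701, worse by 26.
Next-best assignment: Quispe→Lot D, Kapoor→Lot B, Petrov→Lot F, Novak→Lot E, Tanaka→Lot A = $716.
Every other assignment is strictly worse.

Maximum total: $727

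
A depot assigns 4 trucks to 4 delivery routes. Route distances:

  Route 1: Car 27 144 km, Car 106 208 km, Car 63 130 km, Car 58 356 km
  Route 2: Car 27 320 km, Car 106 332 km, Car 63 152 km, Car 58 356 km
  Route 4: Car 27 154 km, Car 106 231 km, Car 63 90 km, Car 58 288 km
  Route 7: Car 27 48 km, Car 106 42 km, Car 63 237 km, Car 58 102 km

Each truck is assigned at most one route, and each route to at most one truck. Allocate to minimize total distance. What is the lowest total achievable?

Optimal: Car 27→Route 4 (154 km), Car 106→Route 1 (208 km), Car 63→Route 2 (152 km), Car 58→Route 7 (102 km) — total 154+208+152+102 = 616 km.
Row-greedy (each truck in turn takes its cheapest remaining route) gives 702 km, worse by 86.
Next-best assignment: Car 27→Route 1, Car 106→Route 7, Car 63→Route 2, Car 58→Route 4 = 626 km.
No other one-to-one assignment undercuts 616 km.

Min total: 616 km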